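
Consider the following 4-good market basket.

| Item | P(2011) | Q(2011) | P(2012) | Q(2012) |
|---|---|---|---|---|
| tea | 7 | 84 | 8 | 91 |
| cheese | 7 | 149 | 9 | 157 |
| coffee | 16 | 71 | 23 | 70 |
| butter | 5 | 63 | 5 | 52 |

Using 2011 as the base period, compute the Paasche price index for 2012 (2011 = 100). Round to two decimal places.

128.72

Paasche price index uses current-period quantities as weights.
ΣP(2012)·Q(2012) = 8×91 + 9×157 + 23×70 + 5×52 = 728 + 1413 + 1610 + 260 = 4011
ΣP(2011)·Q(2012) = 7×91 + 7×157 + 16×70 + 5×52 = 637 + 1099 + 1120 + 260 = 3116
Index = 4011 / 3116 × 100 = 128.7227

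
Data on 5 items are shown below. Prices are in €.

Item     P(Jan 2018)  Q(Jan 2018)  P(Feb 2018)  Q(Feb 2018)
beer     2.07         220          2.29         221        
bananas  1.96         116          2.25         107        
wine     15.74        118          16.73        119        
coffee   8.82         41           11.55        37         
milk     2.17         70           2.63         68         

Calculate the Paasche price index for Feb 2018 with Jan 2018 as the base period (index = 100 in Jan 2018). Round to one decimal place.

Paasche price index uses current-period quantities as weights.
ΣP(Feb 2018)·Q(Feb 2018) = 2.29×221 + 2.25×107 + 16.73×119 + 11.55×37 + 2.63×68 = 506.09 + 240.75 + 1990.87 + 427.35 + 178.84 = 3343.9
ΣP(Jan 2018)·Q(Feb 2018) = 2.07×221 + 1.96×107 + 15.74×119 + 8.82×37 + 2.17×68 = 457.47 + 209.72 + 1873.06 + 326.34 + 147.56 = 3014.15
Index = 3343.9 / 3014.15 × 100 = 110.9401

110.9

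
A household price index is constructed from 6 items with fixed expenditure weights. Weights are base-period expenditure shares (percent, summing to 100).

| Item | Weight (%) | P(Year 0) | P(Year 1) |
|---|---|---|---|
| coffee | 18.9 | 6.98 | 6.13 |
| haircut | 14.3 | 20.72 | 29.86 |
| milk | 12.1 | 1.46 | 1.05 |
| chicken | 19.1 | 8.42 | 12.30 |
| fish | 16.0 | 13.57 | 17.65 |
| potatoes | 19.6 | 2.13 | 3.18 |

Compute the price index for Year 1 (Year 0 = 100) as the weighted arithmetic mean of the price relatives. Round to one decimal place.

coffee: 18.9 × (6.13/6.98) = 18.9 × 0.878223 = 16.5984
haircut: 14.3 × (29.86/20.72) = 14.3 × 1.441120 = 20.6080
milk: 12.1 × (1.05/1.46) = 12.1 × 0.719178 = 8.7021
chicken: 19.1 × (12.30/8.42) = 19.1 × 1.460808 = 27.9014
fish: 16.0 × (17.65/13.57) = 16.0 × 1.300663 = 20.8106
potatoes: 19.6 × (3.18/2.13) = 19.6 × 1.492958 = 29.2620
Index = Σ wᵢ·(p₁ᵢ/p₀ᵢ) = 16.5984 + 20.6080 + 8.7021 + 27.9014 + 20.8106 + 29.2620 = 123.8825

123.9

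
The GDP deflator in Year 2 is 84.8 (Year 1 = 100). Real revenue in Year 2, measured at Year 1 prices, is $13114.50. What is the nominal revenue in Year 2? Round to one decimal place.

11121.1

Nominal = Real × (Index/100) = 13114.50 × (84.8/100)
        = 13114.50 × 0.848 = 11121.0960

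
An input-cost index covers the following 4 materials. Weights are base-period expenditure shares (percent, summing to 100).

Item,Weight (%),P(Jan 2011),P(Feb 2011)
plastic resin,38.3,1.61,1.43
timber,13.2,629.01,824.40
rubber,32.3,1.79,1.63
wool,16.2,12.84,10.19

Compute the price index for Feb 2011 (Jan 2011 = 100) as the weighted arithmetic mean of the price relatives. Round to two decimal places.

93.59

plastic resin: 38.3 × (1.43/1.61) = 38.3 × 0.888199 = 34.0180
timber: 13.2 × (824.40/629.01) = 13.2 × 1.310631 = 17.3003
rubber: 32.3 × (1.63/1.79) = 32.3 × 0.910615 = 29.4128
wool: 16.2 × (10.19/12.84) = 16.2 × 0.793614 = 12.8565
Index = Σ wᵢ·(p₁ᵢ/p₀ᵢ) = 34.0180 + 17.3003 + 29.4128 + 12.8565 = 93.5877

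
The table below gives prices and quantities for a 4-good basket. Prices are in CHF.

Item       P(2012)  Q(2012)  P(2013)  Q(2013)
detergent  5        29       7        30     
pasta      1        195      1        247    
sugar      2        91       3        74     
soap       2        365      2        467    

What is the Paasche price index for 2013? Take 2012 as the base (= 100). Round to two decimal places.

Paasche price index uses current-period quantities as weights.
ΣP(2013)·Q(2013) = 7×30 + 1×247 + 3×74 + 2×467 = 210 + 247 + 222 + 934 = 1613
ΣP(2012)·Q(2013) = 5×30 + 1×247 + 2×74 + 2×467 = 150 + 247 + 148 + 934 = 1479
Index = 1613 / 1479 × 100 = 109.0602

109.06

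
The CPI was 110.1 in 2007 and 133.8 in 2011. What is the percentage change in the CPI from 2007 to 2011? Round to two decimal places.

21.53%

Change = (133.8 − 110.1) / 110.1 × 100
       = 23.7 / 110.1 × 100 = 21.5259%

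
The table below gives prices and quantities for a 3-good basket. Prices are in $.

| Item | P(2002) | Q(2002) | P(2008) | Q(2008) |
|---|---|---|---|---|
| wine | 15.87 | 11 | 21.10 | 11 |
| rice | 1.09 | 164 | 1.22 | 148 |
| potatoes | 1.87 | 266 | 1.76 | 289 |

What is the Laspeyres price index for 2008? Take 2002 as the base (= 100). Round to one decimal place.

105.8

Laspeyres price index uses base-period quantities as weights.
ΣP(2008)·Q(2002) = 21.10×11 + 1.22×164 + 1.76×266 = 232.1 + 200.08 + 468.16 = 900.34
ΣP(2002)·Q(2002) = 15.87×11 + 1.09×164 + 1.87×266 = 174.57 + 178.76 + 497.42 = 850.75
Index = 900.34 / 850.75 × 100 = 105.8290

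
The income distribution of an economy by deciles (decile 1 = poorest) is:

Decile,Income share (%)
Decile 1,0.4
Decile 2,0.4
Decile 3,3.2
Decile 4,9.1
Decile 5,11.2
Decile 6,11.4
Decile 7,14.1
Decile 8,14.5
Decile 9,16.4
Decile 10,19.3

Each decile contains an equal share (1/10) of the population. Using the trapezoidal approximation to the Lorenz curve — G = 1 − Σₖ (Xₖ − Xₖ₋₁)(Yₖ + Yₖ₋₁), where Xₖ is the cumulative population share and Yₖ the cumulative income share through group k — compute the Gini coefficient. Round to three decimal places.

0.354

Cumulative income shares Yₖ: 0.0040, 0.0080, 0.0400, 0.1310, 0.2430, 0.3570, 0.4980, 0.6430, 0.8070, 1.0000
Σ (Xₖ−Xₖ₋₁)(Yₖ+Yₖ₋₁) = (1/10)(0.0040+0.0000) + (1/10)(0.0080+0.0040) + (1/10)(0.0400+0.0080) + (1/10)(0.1310+0.0400) + (1/10)(0.2430+0.1310) + (1/10)(0.3570+0.2430) + (1/10)(0.4980+0.3570) + (1/10)(0.6430+0.4980) + (1/10)(0.8070+0.6430) + (1/10)(1.0000+0.8070)
  = 0.0004 + 0.0012 + 0.0048 + 0.0171 + 0.0374 + 0.0600 + 0.0855 + 0.1141 + 0.1450 + 0.1807 = 0.6462
G = 1 − 0.6462 = 0.3538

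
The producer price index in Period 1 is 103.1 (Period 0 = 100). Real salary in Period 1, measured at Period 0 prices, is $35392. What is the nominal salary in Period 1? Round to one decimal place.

Nominal = Real × (Index/100) = 35392 × (103.1/100)
        = 35392 × 1.031 = 36489.1520

36489.2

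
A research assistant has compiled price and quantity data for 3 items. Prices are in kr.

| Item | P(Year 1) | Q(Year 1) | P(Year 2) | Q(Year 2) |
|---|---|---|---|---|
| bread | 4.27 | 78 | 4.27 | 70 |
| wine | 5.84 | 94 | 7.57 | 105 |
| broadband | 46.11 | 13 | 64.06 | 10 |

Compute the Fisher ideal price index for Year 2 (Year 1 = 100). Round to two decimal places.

126.51

Laspeyres component (base-period weights):
ΣP(Year 2)Q(Year 1) = 4.27×78 + 7.57×94 + 64.06×13 = 333.06 + 711.58 + 832.78 = 1877.42
ΣP(Year 1)Q(Year 1) = 4.27×78 + 5.84×94 + 46.11×13 = 333.06 + 548.96 + 599.43 = 1481.45
L = 1877.42 / 1481.45 × 100 = 126.7285
Paasche component (current-period weights):
ΣP(Year 2)Q(Year 2) = 4.27×70 + 7.57×105 + 64.06×10 = 298.9 + 794.85 + 640.6 = 1734.35
ΣP(Year 1)Q(Year 2) = 4.27×70 + 5.84×105 + 46.11×10 = 298.9 + 613.2 + 461.1 = 1373.2
P = 1734.35 / 1373.2 × 100 = 126.2999
Fisher = √(L × P) = √(126.7285 × 126.2999) = 126.5140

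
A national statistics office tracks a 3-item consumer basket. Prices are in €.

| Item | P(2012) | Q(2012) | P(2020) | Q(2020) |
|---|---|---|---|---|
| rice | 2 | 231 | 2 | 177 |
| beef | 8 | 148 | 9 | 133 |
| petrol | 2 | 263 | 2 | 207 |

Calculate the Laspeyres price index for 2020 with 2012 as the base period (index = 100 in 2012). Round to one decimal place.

Laspeyres price index uses base-period quantities as weights.
ΣP(2020)·Q(2012) = 2×231 + 9×148 + 2×263 = 462 + 1332 + 526 = 2320
ΣP(2012)·Q(2012) = 2×231 + 8×148 + 2×263 = 462 + 1184 + 526 = 2172
Index = 2320 / 2172 × 100 = 106.8140

106.8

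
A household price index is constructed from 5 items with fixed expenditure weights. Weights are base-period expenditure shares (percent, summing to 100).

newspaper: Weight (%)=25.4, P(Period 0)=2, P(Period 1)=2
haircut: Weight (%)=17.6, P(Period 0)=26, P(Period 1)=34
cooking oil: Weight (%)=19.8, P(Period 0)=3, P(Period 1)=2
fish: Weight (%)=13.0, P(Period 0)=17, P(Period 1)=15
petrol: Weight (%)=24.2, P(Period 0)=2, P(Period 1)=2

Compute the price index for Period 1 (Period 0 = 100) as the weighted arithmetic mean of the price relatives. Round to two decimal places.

newspaper: 25.4 × (2/2) = 25.4 × 1.000000 = 25.4000
haircut: 17.6 × (34/26) = 17.6 × 1.307692 = 23.0154
cooking oil: 19.8 × (2/3) = 19.8 × 0.666667 = 13.2000
fish: 13.0 × (15/17) = 13.0 × 0.882353 = 11.4706
petrol: 24.2 × (2/2) = 24.2 × 1.000000 = 24.2000
Index = Σ wᵢ·(p₁ᵢ/p₀ᵢ) = 25.4000 + 23.0154 + 13.2000 + 11.4706 + 24.2000 = 97.2860

97.29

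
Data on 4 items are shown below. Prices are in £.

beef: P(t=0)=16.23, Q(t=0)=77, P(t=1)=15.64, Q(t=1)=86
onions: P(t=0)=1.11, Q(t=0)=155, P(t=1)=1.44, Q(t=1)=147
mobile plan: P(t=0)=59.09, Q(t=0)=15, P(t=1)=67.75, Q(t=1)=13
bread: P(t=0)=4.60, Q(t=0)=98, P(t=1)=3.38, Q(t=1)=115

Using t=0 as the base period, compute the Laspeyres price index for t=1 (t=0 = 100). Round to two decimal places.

100.58

Laspeyres price index uses base-period quantities as weights.
ΣP(t=1)·Q(t=0) = 15.64×77 + 1.44×155 + 67.75×15 + 3.38×98 = 1204.28 + 223.2 + 1016.25 + 331.24 = 2774.97
ΣP(t=0)·Q(t=0) = 16.23×77 + 1.11×155 + 59.09×15 + 4.60×98 = 1249.71 + 172.05 + 886.35 + 450.8 = 2758.91
Index = 2774.97 / 2758.91 × 100 = 100.5821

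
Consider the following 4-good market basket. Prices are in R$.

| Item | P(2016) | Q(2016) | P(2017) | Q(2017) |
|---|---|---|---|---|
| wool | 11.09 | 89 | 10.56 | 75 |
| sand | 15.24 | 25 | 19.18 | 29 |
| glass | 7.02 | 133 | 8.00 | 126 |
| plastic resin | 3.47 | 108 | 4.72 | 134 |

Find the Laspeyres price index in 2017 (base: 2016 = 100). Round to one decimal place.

Laspeyres price index uses base-period quantities as weights.
ΣP(2017)·Q(2016) = 10.56×89 + 19.18×25 + 8.00×133 + 4.72×108 = 939.84 + 479.5 + 1064 + 509.76 = 2993.1
ΣP(2016)·Q(2016) = 11.09×89 + 15.24×25 + 7.02×133 + 3.47×108 = 987.01 + 381 + 933.66 + 374.76 = 2676.43
Index = 2993.1 / 2676.43 × 100 = 111.8318

111.8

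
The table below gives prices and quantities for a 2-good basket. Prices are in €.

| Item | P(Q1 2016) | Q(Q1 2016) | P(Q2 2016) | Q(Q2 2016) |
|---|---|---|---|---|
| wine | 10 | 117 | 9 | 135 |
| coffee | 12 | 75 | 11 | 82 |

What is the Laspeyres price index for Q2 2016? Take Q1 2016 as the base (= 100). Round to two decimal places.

Laspeyres price index uses base-period quantities as weights.
ΣP(Q2 2016)·Q(Q1 2016) = 9×117 + 11×75 = 1053 + 825 = 1878
ΣP(Q1 2016)·Q(Q1 2016) = 10×117 + 12×75 = 1170 + 900 = 2070
Index = 1878 / 2070 × 100 = 90.7246

90.72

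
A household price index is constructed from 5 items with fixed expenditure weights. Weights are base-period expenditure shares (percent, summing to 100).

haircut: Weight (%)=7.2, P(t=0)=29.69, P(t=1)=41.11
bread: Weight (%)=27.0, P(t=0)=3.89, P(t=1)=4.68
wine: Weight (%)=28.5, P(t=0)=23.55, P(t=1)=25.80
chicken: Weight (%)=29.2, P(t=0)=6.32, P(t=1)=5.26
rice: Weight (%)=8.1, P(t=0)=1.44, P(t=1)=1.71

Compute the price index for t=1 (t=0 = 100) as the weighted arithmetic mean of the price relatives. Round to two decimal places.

107.60

haircut: 7.2 × (41.11/29.69) = 7.2 × 1.384641 = 9.9694
bread: 27.0 × (4.68/3.89) = 27.0 × 1.203085 = 32.4833
wine: 28.5 × (25.80/23.55) = 28.5 × 1.095541 = 31.2229
chicken: 29.2 × (5.26/6.32) = 29.2 × 0.832278 = 24.3025
rice: 8.1 × (1.71/1.44) = 8.1 × 1.187500 = 9.6188
Index = Σ wᵢ·(p₁ᵢ/p₀ᵢ) = 9.9694 + 32.4833 + 31.2229 + 24.3025 + 9.6188 = 107.5969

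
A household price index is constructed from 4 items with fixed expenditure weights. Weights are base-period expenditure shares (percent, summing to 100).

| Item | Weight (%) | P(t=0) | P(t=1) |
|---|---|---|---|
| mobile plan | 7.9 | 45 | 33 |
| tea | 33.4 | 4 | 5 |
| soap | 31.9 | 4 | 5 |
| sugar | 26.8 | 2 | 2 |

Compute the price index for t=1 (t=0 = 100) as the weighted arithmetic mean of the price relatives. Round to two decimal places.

mobile plan: 7.9 × (33/45) = 7.9 × 0.733333 = 5.7933
tea: 33.4 × (5/4) = 33.4 × 1.250000 = 41.7500
soap: 31.9 × (5/4) = 31.9 × 1.250000 = 39.8750
sugar: 26.8 × (2/2) = 26.8 × 1.000000 = 26.8000
Index = Σ wᵢ·(p₁ᵢ/p₀ᵢ) = 5.7933 + 41.7500 + 39.8750 + 26.8000 = 114.2183

114.22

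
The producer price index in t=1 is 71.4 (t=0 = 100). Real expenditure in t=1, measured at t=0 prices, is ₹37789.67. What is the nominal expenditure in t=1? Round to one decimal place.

Nominal = Real × (Index/100) = 37789.67 × (71.4/100)
        = 37789.67 × 0.714 = 26981.8244

26981.8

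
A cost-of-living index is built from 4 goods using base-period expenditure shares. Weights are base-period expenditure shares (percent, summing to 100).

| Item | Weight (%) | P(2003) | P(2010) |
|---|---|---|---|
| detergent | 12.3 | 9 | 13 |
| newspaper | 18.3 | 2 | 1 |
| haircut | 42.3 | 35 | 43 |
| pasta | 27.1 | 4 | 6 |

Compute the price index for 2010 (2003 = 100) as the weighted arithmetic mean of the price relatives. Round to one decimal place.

detergent: 12.3 × (13/9) = 12.3 × 1.444444 = 17.7667
newspaper: 18.3 × (1/2) = 18.3 × 0.500000 = 9.1500
haircut: 42.3 × (43/35) = 42.3 × 1.228571 = 51.9686
pasta: 27.1 × (6/4) = 27.1 × 1.500000 = 40.6500
Index = Σ wᵢ·(p₁ᵢ/p₀ᵢ) = 17.7667 + 9.1500 + 51.9686 + 40.6500 = 119.5352

119.5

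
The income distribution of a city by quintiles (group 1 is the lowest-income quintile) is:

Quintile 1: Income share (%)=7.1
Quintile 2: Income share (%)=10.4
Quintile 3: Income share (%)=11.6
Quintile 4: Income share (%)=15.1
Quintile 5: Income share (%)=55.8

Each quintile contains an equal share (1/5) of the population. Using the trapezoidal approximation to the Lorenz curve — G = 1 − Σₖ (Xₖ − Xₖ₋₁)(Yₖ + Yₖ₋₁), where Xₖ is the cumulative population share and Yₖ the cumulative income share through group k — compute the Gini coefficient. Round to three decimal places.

Cumulative income shares Yₖ: 0.0710, 0.1750, 0.2910, 0.4420, 1.0000
Σ (Xₖ−Xₖ₋₁)(Yₖ+Yₖ₋₁) = (1/5)(0.0710+0.0000) + (1/5)(0.1750+0.0710) + (1/5)(0.2910+0.1750) + (1/5)(0.4420+0.2910) + (1/5)(1.0000+0.4420)
  = 0.0142 + 0.0492 + 0.0932 + 0.1466 + 0.2884 = 0.5916
G = 1 − 0.5916 = 0.4084

0.408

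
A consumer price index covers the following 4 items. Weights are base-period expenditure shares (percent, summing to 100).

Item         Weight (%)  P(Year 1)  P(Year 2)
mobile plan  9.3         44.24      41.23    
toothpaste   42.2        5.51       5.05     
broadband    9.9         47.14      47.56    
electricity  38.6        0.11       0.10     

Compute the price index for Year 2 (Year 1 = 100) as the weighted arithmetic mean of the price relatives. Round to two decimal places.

mobile plan: 9.3 × (41.23/44.24) = 9.3 × 0.931962 = 8.6672
toothpaste: 42.2 × (5.05/5.51) = 42.2 × 0.916515 = 38.6770
broadband: 9.9 × (47.56/47.14) = 9.9 × 1.008910 = 9.9882
electricity: 38.6 × (0.10/0.11) = 38.6 × 0.909091 = 35.0909
Index = Σ wᵢ·(p₁ᵢ/p₀ᵢ) = 8.6672 + 38.6770 + 9.9882 + 35.0909 = 92.4233

92.42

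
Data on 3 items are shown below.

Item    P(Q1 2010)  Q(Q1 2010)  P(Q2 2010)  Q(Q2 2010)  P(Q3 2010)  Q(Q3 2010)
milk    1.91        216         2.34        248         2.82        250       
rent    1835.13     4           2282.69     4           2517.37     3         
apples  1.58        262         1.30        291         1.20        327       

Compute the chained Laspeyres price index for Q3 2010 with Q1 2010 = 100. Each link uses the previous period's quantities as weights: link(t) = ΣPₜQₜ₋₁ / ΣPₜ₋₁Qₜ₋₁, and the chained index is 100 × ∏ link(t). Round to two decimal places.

134.61

Link Q1 2010→Q2 2010:
ΣP(Q2 2010)Q(Q1 2010) = 2.34×216 + 2282.69×4 + 1.30×262 = 505.44 + 9130.76 + 340.6 = 9976.8
ΣP(Q1 2010)Q(Q1 2010) = 1.91×216 + 1835.13×4 + 1.58×262 = 412.56 + 7340.52 + 413.96 = 8167.04
link = 9976.8/8167.04 = 1.221593
Link Q2 2010→Q3 2010:
ΣP(Q3 2010)Q(Q2 2010) = 2.82×248 + 2517.37×4 + 1.20×291 = 699.36 + 10069.48 + 349.2 = 11118.04
ΣP(Q2 2010)Q(Q2 2010) = 2.34×248 + 2282.69×4 + 1.30×291 = 580.32 + 9130.76 + 378.3 = 10089.38
link = 11118.04/10089.38 = 1.101955
Chained index = 100 × 1.221593 × 1.101955 = 134.6140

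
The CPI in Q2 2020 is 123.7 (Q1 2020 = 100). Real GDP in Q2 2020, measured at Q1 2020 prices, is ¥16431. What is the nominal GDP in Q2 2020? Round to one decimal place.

20325.1

Nominal = Real × (Index/100) = 16431 × (123.7/100)
        = 16431 × 1.237 = 20325.1470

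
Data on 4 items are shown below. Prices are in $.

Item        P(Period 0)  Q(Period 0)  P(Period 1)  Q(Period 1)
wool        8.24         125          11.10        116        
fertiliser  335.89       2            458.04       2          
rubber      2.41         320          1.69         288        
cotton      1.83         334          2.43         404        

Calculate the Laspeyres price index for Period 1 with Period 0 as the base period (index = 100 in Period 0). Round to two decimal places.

118.54

Laspeyres price index uses base-period quantities as weights.
ΣP(Period 1)·Q(Period 0) = 11.10×125 + 458.04×2 + 1.69×320 + 2.43×334 = 1387.5 + 916.08 + 540.8 + 811.62 = 3656
ΣP(Period 0)·Q(Period 0) = 8.24×125 + 335.89×2 + 2.41×320 + 1.83×334 = 1030 + 671.78 + 771.2 + 611.22 = 3084.2
Index = 3656 / 3084.2 × 100 = 118.5397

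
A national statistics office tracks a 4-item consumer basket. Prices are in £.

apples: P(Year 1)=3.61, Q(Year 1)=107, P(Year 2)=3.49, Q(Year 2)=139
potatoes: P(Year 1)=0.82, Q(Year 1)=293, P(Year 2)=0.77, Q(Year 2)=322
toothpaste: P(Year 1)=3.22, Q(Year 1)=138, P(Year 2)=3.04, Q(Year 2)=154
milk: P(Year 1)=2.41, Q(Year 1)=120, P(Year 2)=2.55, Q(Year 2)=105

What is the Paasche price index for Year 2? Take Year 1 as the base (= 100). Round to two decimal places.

96.98

Paasche price index uses current-period quantities as weights.
ΣP(Year 2)·Q(Year 2) = 3.49×139 + 0.77×322 + 3.04×154 + 2.55×105 = 485.11 + 247.94 + 468.16 + 267.75 = 1468.96
ΣP(Year 1)·Q(Year 2) = 3.61×139 + 0.82×322 + 3.22×154 + 2.41×105 = 501.79 + 264.04 + 495.88 + 253.05 = 1514.76
Index = 1468.96 / 1514.76 × 100 = 96.9764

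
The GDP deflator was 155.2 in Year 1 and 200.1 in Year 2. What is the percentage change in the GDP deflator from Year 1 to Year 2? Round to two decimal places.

Change = (200.1 − 155.2) / 155.2 × 100
       = 44.9 / 155.2 × 100 = 28.9304%

28.93%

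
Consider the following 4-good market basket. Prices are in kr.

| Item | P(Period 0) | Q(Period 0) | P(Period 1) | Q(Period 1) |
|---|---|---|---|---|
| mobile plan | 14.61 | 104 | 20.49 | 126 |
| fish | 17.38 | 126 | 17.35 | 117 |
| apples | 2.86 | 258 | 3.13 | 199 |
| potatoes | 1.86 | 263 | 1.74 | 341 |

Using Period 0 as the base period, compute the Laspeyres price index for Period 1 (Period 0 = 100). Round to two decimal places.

113.08

Laspeyres price index uses base-period quantities as weights.
ΣP(Period 1)·Q(Period 0) = 20.49×104 + 17.35×126 + 3.13×258 + 1.74×263 = 2130.96 + 2186.1 + 807.54 + 457.62 = 5582.22
ΣP(Period 0)·Q(Period 0) = 14.61×104 + 17.38×126 + 2.86×258 + 1.86×263 = 1519.44 + 2189.88 + 737.88 + 489.18 = 4936.38
Index = 5582.22 / 4936.38 × 100 = 113.0833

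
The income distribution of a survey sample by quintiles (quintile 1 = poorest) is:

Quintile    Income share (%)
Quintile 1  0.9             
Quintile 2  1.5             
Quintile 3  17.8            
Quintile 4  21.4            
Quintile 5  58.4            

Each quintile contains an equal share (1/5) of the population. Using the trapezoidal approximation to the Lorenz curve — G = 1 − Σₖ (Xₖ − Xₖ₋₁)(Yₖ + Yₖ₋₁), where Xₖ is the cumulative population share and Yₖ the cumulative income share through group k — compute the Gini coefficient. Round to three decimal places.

Cumulative income shares Yₖ: 0.0090, 0.0240, 0.2020, 0.4160, 1.0000
Σ (Xₖ−Xₖ₋₁)(Yₖ+Yₖ₋₁) = (1/5)(0.0090+0.0000) + (1/5)(0.0240+0.0090) + (1/5)(0.2020+0.0240) + (1/5)(0.4160+0.2020) + (1/5)(1.0000+0.4160)
  = 0.0018 + 0.0066 + 0.0452 + 0.1236 + 0.2832 = 0.4604
G = 1 − 0.4604 = 0.5396

0.540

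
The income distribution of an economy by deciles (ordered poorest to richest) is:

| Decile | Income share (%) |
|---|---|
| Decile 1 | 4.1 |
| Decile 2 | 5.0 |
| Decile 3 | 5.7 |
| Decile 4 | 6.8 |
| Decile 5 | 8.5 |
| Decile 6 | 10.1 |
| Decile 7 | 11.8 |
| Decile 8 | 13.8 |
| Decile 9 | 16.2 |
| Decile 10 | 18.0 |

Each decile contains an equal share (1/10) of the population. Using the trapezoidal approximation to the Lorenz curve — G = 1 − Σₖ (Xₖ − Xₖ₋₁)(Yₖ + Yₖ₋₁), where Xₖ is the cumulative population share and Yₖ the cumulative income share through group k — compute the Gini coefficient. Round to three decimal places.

Cumulative income shares Yₖ: 0.0410, 0.0910, 0.1480, 0.2160, 0.3010, 0.4020, 0.5200, 0.6580, 0.8200, 1.0000
Σ (Xₖ−Xₖ₋₁)(Yₖ+Yₖ₋₁) = (1/10)(0.0410+0.0000) + (1/10)(0.0910+0.0410) + (1/10)(0.1480+0.0910) + (1/10)(0.2160+0.1480) + (1/10)(0.3010+0.2160) + (1/10)(0.4020+0.3010) + (1/10)(0.5200+0.4020) + (1/10)(0.6580+0.5200) + (1/10)(0.8200+0.6580) + (1/10)(1.0000+0.8200)
  = 0.0041 + 0.0132 + 0.0239 + 0.0364 + 0.0517 + 0.0703 + 0.0922 + 0.1178 + 0.1478 + 0.1820 = 0.7394
G = 1 − 0.7394 = 0.2606

0.261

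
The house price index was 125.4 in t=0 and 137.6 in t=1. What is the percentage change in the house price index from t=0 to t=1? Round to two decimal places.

Change = (137.6 − 125.4) / 125.4 × 100
       = 12.2 / 125.4 × 100 = 9.7289%

9.73%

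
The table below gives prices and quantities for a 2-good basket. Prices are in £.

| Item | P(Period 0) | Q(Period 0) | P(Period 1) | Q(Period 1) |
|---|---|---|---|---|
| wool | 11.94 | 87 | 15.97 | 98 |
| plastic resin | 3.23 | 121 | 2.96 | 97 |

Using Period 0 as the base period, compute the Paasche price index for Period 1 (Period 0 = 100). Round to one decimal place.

Paasche price index uses current-period quantities as weights.
ΣP(Period 1)·Q(Period 1) = 15.97×98 + 2.96×97 = 1565.06 + 287.12 = 1852.18
ΣP(Period 0)·Q(Period 1) = 11.94×98 + 3.23×97 = 1170.12 + 313.31 = 1483.43
Index = 1852.18 / 1483.43 × 100 = 124.8579

124.9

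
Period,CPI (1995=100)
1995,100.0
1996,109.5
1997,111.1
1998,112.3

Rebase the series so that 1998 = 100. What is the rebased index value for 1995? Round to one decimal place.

89.0

Rebased(1995) = 100.0 / 112.3 × 100 = 89.0472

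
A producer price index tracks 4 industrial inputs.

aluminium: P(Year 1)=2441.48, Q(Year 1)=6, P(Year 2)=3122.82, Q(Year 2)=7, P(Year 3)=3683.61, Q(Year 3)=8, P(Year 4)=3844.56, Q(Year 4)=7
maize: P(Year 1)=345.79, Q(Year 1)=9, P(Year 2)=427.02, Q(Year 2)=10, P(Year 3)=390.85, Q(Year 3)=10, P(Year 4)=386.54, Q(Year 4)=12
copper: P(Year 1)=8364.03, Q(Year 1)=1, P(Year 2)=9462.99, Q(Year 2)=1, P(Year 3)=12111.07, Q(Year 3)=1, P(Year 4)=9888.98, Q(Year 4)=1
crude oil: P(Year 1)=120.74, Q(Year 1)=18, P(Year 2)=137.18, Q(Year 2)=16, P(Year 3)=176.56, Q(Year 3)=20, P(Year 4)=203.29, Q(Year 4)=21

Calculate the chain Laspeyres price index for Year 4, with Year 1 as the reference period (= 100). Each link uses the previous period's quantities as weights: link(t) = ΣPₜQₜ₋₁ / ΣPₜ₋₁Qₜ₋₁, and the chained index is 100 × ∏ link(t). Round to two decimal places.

142.74

Link Year 1→Year 2:
ΣP(Year 2)Q(Year 1) = 3122.82×6 + 427.02×9 + 9462.99×1 + 137.18×18 = 18736.92 + 3843.18 + 9462.99 + 2469.24 = 34512.33
ΣP(Year 1)Q(Year 1) = 2441.48×6 + 345.79×9 + 8364.03×1 + 120.74×18 = 14648.88 + 3112.11 + 8364.03 + 2173.32 = 28298.34
link = 34512.33/28298.34 = 1.219588
Link Year 2→Year 3:
ΣP(Year 3)Q(Year 2) = 3683.61×7 + 390.85×10 + 12111.07×1 + 176.56×16 = 25785.27 + 3908.5 + 12111.07 + 2824.96 = 44629.8
ΣP(Year 2)Q(Year 2) = 3122.82×7 + 427.02×10 + 9462.99×1 + 137.18×16 = 21859.74 + 4270.2 + 9462.99 + 2194.88 = 37787.81
link = 44629.8/37787.81 = 1.181063
Link Year 3→Year 4:
ΣP(Year 4)Q(Year 3) = 3844.56×8 + 386.54×10 + 9888.98×1 + 203.29×20 = 30756.48 + 3865.4 + 9888.98 + 4065.8 = 48576.66
ΣP(Year 3)Q(Year 3) = 3683.61×8 + 390.85×10 + 12111.07×1 + 176.56×20 = 29468.88 + 3908.5 + 12111.07 + 3531.2 = 49019.65
link = 48576.66/49019.65 = 0.990963
Chained index = 100 × 1.219588 × 1.181063 × 0.990963 = 142.7394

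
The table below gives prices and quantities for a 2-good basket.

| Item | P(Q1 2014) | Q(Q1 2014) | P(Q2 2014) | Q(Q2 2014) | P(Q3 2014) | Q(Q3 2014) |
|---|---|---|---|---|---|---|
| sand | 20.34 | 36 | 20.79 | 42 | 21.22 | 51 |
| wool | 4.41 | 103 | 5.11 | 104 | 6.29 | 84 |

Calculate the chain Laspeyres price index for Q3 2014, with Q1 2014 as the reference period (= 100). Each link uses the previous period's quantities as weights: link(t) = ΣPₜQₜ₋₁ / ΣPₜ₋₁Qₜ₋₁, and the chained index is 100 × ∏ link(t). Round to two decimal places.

118.21

Link Q1 2014→Q2 2014:
ΣP(Q2 2014)Q(Q1 2014) = 20.79×36 + 5.11×103 = 748.44 + 526.33 = 1274.77
ΣP(Q1 2014)Q(Q1 2014) = 20.34×36 + 4.41×103 = 732.24 + 454.23 = 1186.47
link = 1274.77/1186.47 = 1.074422
Link Q2 2014→Q3 2014:
ΣP(Q3 2014)Q(Q2 2014) = 21.22×42 + 6.29×104 = 891.24 + 654.16 = 1545.4
ΣP(Q2 2014)Q(Q2 2014) = 20.79×42 + 5.11×104 = 873.18 + 531.44 = 1404.62
link = 1545.4/1404.62 = 1.100226
Chained index = 100 × 1.074422 × 1.100226 = 118.2108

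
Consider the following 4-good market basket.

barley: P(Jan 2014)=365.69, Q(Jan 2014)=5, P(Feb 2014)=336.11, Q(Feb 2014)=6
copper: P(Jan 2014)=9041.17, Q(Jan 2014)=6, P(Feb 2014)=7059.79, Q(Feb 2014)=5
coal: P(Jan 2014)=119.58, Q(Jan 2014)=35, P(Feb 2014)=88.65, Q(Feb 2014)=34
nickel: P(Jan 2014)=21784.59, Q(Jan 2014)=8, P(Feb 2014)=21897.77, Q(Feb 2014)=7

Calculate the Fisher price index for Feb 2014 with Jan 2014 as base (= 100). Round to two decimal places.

94.86

Laspeyres component (base-period weights):
ΣP(Feb 2014)Q(Jan 2014) = 336.11×5 + 7059.79×6 + 88.65×35 + 21897.77×8 = 1680.55 + 42358.74 + 3102.75 + 175182.16 = 222324.2
ΣP(Jan 2014)Q(Jan 2014) = 365.69×5 + 9041.17×6 + 119.58×35 + 21784.59×8 = 1828.45 + 54247.02 + 4185.3 + 174276.72 = 234537.49
L = 222324.2 / 234537.49 × 100 = 94.7926
Paasche component (current-period weights):
ΣP(Feb 2014)Q(Feb 2014) = 336.11×6 + 7059.79×5 + 88.65×34 + 21897.77×7 = 2016.66 + 35298.95 + 3014.1 + 153284.39 = 193614.1
ΣP(Jan 2014)Q(Feb 2014) = 365.69×6 + 9041.17×5 + 119.58×34 + 21784.59×7 = 2194.14 + 45205.85 + 4065.72 + 152492.13 = 203957.84
P = 193614.1 / 203957.84 × 100 = 94.9285
Fisher = √(L × P) = √(94.7926 × 94.9285) = 94.8605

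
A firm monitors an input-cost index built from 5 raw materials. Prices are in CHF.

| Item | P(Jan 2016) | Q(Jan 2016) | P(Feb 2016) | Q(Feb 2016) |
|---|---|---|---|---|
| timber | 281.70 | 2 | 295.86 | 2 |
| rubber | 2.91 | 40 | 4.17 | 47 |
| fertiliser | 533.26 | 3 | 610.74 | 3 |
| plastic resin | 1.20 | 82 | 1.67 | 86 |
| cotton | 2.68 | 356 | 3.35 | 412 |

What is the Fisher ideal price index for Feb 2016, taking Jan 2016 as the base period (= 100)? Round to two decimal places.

117.90

Laspeyres component (base-period weights):
ΣP(Feb 2016)Q(Jan 2016) = 295.86×2 + 4.17×40 + 610.74×3 + 1.67×82 + 3.35×356 = 591.72 + 166.8 + 1832.22 + 136.94 + 1192.6 = 3920.28
ΣP(Jan 2016)Q(Jan 2016) = 281.70×2 + 2.91×40 + 533.26×3 + 1.20×82 + 2.68×356 = 563.4 + 116.4 + 1599.78 + 98.4 + 954.08 = 3332.06
L = 3920.28 / 3332.06 × 100 = 117.6533
Paasche component (current-period weights):
ΣP(Feb 2016)Q(Feb 2016) = 295.86×2 + 4.17×47 + 610.74×3 + 1.67×86 + 3.35×412 = 591.72 + 195.99 + 1832.22 + 143.62 + 1380.2 = 4143.75
ΣP(Jan 2016)Q(Feb 2016) = 281.70×2 + 2.91×47 + 533.26×3 + 1.20×86 + 2.68×412 = 563.4 + 136.77 + 1599.78 + 103.2 + 1104.16 = 3507.31
P = 4143.75 / 3507.31 × 100 = 118.1461
Fisher = √(L × P) = √(117.6533 × 118.1461) = 117.8995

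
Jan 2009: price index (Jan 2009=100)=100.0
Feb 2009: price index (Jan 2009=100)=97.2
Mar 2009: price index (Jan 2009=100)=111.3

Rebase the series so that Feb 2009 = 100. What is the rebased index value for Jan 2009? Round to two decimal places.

102.88

Rebased(Jan 2009) = 100.0 / 97.2 × 100 = 102.8807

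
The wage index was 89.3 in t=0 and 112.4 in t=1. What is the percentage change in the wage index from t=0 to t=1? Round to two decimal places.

Change = (112.4 − 89.3) / 89.3 × 100
       = 23.1 / 89.3 × 100 = 25.8679%

25.87%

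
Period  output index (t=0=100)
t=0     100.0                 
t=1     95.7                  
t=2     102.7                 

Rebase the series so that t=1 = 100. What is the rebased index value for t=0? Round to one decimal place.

104.5

Rebased(t=0) = 100.0 / 95.7 × 100 = 104.4932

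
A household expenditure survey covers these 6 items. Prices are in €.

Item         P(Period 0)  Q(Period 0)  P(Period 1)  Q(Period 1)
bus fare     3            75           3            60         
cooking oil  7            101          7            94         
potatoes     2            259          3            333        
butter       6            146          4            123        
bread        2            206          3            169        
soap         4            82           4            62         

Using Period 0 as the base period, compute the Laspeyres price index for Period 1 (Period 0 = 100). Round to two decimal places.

105.64

Laspeyres price index uses base-period quantities as weights.
ΣP(Period 1)·Q(Period 0) = 3×75 + 7×101 + 3×259 + 4×146 + 3×206 + 4×82 = 225 + 707 + 777 + 584 + 618 + 328 = 3239
ΣP(Period 0)·Q(Period 0) = 3×75 + 7×101 + 2×259 + 6×146 + 2×206 + 4×82 = 225 + 707 + 518 + 876 + 412 + 328 = 3066
Index = 3239 / 3066 × 100 = 105.6425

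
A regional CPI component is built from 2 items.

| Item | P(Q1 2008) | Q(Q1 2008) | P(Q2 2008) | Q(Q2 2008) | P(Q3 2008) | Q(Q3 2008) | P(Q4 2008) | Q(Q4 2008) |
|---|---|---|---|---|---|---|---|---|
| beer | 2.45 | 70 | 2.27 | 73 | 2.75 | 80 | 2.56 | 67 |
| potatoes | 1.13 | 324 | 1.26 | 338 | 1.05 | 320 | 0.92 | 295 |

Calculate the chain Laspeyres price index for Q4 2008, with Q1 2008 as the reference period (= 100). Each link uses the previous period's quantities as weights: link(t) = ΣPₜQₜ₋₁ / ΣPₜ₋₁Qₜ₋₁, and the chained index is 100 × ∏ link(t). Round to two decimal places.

88.96

Link Q1 2008→Q2 2008:
ΣP(Q2 2008)Q(Q1 2008) = 2.27×70 + 1.26×324 = 158.9 + 408.24 = 567.14
ΣP(Q1 2008)Q(Q1 2008) = 2.45×70 + 1.13×324 = 171.5 + 366.12 = 537.62
link = 567.14/537.62 = 1.054909
Link Q2 2008→Q3 2008:
ΣP(Q3 2008)Q(Q2 2008) = 2.75×73 + 1.05×338 = 200.75 + 354.9 = 555.65
ΣP(Q2 2008)Q(Q2 2008) = 2.27×73 + 1.26×338 = 165.71 + 425.88 = 591.59
link = 555.65/591.59 = 0.939248
Link Q3 2008→Q4 2008:
ΣP(Q4 2008)Q(Q3 2008) = 2.56×80 + 0.92×320 = 204.8 + 294.4 = 499.2
ΣP(Q3 2008)Q(Q3 2008) = 2.75×80 + 1.05×320 = 220 + 336 = 556
link = 499.2/556 = 0.897842
Chained index = 100 × 1.054909 × 0.939248 × 0.897842 = 88.9601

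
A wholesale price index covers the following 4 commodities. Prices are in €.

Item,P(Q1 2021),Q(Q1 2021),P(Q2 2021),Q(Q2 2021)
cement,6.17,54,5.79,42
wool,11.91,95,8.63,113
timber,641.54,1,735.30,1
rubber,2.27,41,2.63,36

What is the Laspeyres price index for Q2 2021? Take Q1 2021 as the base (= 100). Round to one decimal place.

89.8

Laspeyres price index uses base-period quantities as weights.
ΣP(Q2 2021)·Q(Q1 2021) = 5.79×54 + 8.63×95 + 735.30×1 + 2.63×41 = 312.66 + 819.85 + 735.3 + 107.83 = 1975.64
ΣP(Q1 2021)·Q(Q1 2021) = 6.17×54 + 11.91×95 + 641.54×1 + 2.27×41 = 333.18 + 1131.45 + 641.54 + 93.07 = 2199.24
Index = 1975.64 / 2199.24 × 100 = 89.8329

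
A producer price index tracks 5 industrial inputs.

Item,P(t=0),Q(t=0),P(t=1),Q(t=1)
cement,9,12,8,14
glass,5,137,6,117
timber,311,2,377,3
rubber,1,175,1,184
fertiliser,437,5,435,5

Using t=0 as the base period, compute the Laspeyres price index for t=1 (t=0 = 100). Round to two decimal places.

Laspeyres price index uses base-period quantities as weights.
ΣP(t=1)·Q(t=0) = 8×12 + 6×137 + 377×2 + 1×175 + 435×5 = 96 + 822 + 754 + 175 + 2175 = 4022
ΣP(t=0)·Q(t=0) = 9×12 + 5×137 + 311×2 + 1×175 + 437×5 = 108 + 685 + 622 + 175 + 2185 = 3775
Index = 4022 / 3775 × 100 = 106.5430

106.54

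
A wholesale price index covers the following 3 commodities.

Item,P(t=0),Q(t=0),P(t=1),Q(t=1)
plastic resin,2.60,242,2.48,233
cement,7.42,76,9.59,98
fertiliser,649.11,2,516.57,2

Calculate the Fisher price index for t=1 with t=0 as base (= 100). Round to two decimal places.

95.87

Laspeyres component (base-period weights):
ΣP(t=1)Q(t=0) = 2.48×242 + 9.59×76 + 516.57×2 = 600.16 + 728.84 + 1033.14 = 2362.14
ΣP(t=0)Q(t=0) = 2.60×242 + 7.42×76 + 649.11×2 = 629.2 + 563.92 + 1298.22 = 2491.34
L = 2362.14 / 2491.34 × 100 = 94.8140
Paasche component (current-period weights):
ΣP(t=1)Q(t=1) = 2.48×233 + 9.59×98 + 516.57×2 = 577.84 + 939.82 + 1033.14 = 2550.8
ΣP(t=0)Q(t=1) = 2.60×233 + 7.42×98 + 649.11×2 = 605.8 + 727.16 + 1298.22 = 2631.18
P = 2550.8 / 2631.18 × 100 = 96.9451
Fisher = √(L × P) = √(94.8140 × 96.9451) = 95.8736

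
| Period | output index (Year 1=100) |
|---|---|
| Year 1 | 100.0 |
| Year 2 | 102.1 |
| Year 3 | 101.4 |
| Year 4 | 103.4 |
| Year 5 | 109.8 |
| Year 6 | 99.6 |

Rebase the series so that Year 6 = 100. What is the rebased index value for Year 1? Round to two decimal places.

100.40

Rebased(Year 1) = 100.0 / 99.6 × 100 = 100.4016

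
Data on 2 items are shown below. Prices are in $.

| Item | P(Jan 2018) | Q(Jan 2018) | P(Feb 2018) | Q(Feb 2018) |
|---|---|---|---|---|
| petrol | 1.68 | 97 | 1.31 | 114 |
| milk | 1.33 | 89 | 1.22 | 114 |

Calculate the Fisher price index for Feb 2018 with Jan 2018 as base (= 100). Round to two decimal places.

83.91

Laspeyres component (base-period weights):
ΣP(Feb 2018)Q(Jan 2018) = 1.31×97 + 1.22×89 = 127.07 + 108.58 = 235.65
ΣP(Jan 2018)Q(Jan 2018) = 1.68×97 + 1.33×89 = 162.96 + 118.37 = 281.33
L = 235.65 / 281.33 × 100 = 83.7628
Paasche component (current-period weights):
ΣP(Feb 2018)Q(Feb 2018) = 1.31×114 + 1.22×114 = 149.34 + 139.08 = 288.42
ΣP(Jan 2018)Q(Feb 2018) = 1.68×114 + 1.33×114 = 191.52 + 151.62 = 343.14
P = 288.42 / 343.14 × 100 = 84.0532
Fisher = √(L × P) = √(83.7628 × 84.0532) = 83.9079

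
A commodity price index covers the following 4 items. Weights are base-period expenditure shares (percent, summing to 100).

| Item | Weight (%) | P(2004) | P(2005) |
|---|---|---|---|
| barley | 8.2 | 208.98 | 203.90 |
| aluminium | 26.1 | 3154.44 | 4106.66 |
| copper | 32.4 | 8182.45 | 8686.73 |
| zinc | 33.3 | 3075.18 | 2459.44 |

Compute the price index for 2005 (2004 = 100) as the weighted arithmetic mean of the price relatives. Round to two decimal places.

barley: 8.2 × (203.90/208.98) = 8.2 × 0.975691 = 8.0007
aluminium: 26.1 × (4106.66/3154.44) = 26.1 × 1.301867 = 33.9787
copper: 32.4 × (8686.73/8182.45) = 32.4 × 1.061629 = 34.3968
zinc: 33.3 × (2459.44/3075.18) = 33.3 × 0.799771 = 26.6324
Index = Σ wᵢ·(p₁ᵢ/p₀ᵢ) = 8.0007 + 33.9787 + 34.3968 + 26.6324 = 103.0086

103.01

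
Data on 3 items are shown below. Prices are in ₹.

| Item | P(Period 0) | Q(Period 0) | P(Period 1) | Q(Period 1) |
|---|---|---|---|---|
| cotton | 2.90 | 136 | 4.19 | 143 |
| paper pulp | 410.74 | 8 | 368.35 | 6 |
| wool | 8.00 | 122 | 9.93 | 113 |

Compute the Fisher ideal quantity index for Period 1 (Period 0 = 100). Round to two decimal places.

82.19

Laspeyres component (base-period weights):
ΣP(Period 0)Q(Period 1) = 2.90×143 + 410.74×6 + 8.00×113 = 414.7 + 2464.44 + 904 = 3783.14
ΣP(Period 0)Q(Period 0) = 2.90×136 + 410.74×8 + 8.00×122 = 394.4 + 3285.92 + 976 = 4656.32
L = 3783.14 / 4656.32 × 100 = 81.2474
Paasche component (current-period weights):
ΣP(Period 1)Q(Period 1) = 4.19×143 + 368.35×6 + 9.93×113 = 599.17 + 2210.1 + 1122.09 = 3931.36
ΣP(Period 1)Q(Period 0) = 4.19×136 + 368.35×8 + 9.93×122 = 569.84 + 2946.8 + 1211.46 = 4728.1
P = 3931.36 / 4728.1 × 100 = 83.1488
Fisher = √(L × P) = √(81.2474 × 83.1488) = 82.1926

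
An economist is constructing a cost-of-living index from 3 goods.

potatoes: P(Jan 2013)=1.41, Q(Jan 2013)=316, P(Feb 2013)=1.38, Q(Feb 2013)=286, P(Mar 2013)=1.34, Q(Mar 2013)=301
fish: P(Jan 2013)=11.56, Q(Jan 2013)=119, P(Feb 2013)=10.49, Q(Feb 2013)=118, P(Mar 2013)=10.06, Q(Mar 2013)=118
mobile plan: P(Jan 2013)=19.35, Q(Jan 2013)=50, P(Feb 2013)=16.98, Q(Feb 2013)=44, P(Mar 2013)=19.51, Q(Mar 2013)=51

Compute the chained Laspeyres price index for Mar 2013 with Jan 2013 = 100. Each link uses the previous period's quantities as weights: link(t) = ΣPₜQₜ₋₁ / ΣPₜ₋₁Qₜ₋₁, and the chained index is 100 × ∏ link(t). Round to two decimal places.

92.72

Link Jan 2013→Feb 2013:
ΣP(Feb 2013)Q(Jan 2013) = 1.38×316 + 10.49×119 + 16.98×50 = 436.08 + 1248.31 + 849 = 2533.39
ΣP(Jan 2013)Q(Jan 2013) = 1.41×316 + 11.56×119 + 19.35×50 = 445.56 + 1375.64 + 967.5 = 2788.7
link = 2533.39/2788.7 = 0.908448
Link Feb 2013→Mar 2013:
ΣP(Mar 2013)Q(Feb 2013) = 1.34×286 + 10.06×118 + 19.51×44 = 383.24 + 1187.08 + 858.44 = 2428.76
ΣP(Feb 2013)Q(Feb 2013) = 1.38×286 + 10.49×118 + 16.98×44 = 394.68 + 1237.82 + 747.12 = 2379.62
link = 2428.76/2379.62 = 1.020650
Chained index = 100 × 0.908448 × 1.020650 = 92.7208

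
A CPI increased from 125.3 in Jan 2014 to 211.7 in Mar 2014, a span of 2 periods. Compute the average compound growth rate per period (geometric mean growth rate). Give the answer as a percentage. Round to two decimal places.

29.98%

Growth factor = (211.7/125.3)^(1/2) = (1.689545)^(1/2) = 1.299825
Growth rate = 1.299825 − 1 = 0.299825 = 29.9825%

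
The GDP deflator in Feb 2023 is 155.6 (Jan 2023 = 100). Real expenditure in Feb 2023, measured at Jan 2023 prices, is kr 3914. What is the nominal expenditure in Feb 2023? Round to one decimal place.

Nominal = Real × (Index/100) = 3914 × (155.6/100)
        = 3914 × 1.556 = 6090.1840

6090.2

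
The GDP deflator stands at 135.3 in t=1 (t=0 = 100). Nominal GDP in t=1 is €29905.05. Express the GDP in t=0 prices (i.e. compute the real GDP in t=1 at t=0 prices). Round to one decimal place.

Real = Nominal ÷ (Index/100) = 29905.05 ÷ (135.3/100)
     = 29905.05 ÷ 1.353 = 22102.7716

22102.8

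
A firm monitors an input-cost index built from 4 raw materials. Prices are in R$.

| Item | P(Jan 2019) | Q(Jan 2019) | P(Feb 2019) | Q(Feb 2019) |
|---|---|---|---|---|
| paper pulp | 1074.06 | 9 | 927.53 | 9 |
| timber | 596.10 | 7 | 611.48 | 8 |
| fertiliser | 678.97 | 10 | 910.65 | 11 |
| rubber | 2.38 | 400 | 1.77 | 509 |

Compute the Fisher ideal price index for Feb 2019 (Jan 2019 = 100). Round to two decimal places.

104.25

Laspeyres component (base-period weights):
ΣP(Feb 2019)Q(Jan 2019) = 927.53×9 + 611.48×7 + 910.65×10 + 1.77×400 = 8347.77 + 4280.36 + 9106.5 + 708 = 22442.63
ΣP(Jan 2019)Q(Jan 2019) = 1074.06×9 + 596.10×7 + 678.97×10 + 2.38×400 = 9666.54 + 4172.7 + 6789.7 + 952 = 21580.94
L = 22442.63 / 21580.94 × 100 = 103.9928
Paasche component (current-period weights):
ΣP(Feb 2019)Q(Feb 2019) = 927.53×9 + 611.48×8 + 910.65×11 + 1.77×509 = 8347.77 + 4891.84 + 10017.15 + 900.93 = 24157.69
ΣP(Jan 2019)Q(Feb 2019) = 1074.06×9 + 596.10×8 + 678.97×11 + 2.38×509 = 9666.54 + 4768.8 + 7468.67 + 1211.42 = 23115.43
P = 24157.69 / 23115.43 × 100 = 104.5089
Fisher = √(L × P) = √(103.9928 × 104.5089) = 104.2506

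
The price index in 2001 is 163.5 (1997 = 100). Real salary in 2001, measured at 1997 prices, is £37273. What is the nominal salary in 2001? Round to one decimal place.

60941.4

Nominal = Real × (Index/100) = 37273 × (163.5/100)
        = 37273 × 1.635 = 60941.3550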